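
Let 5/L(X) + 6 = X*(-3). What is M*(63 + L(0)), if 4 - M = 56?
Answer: -9698/3 ≈ -3232.7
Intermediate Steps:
M = -52 (M = 4 - 1*56 = 4 - 56 = -52)
L(X) = 5/(-6 - 3*X) (L(X) = 5/(-6 + X*(-3)) = 5/(-6 - 3*X))
M*(63 + L(0)) = -52*(63 - 5/(6 + 3*0)) = -52*(63 - 5/(6 + 0)) = -52*(63 - 5/6) = -52*(63 - 5*⅙) = -52*(63 - ⅚) = -52*373/6 = -9698/3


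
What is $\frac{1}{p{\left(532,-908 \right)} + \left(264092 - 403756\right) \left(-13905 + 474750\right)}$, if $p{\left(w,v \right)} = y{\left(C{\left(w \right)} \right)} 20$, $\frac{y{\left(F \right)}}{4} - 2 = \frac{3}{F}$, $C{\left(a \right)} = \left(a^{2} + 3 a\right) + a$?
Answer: $- \frac{17822}{1147085511406225} \approx -1.5537 \cdot 10^{-11}$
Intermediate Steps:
$C{\left(a \right)} = a^{2} + 4 a$
$y{\left(F \right)} = 8 + \frac{12}{F}$ ($y{\left(F \right)} = 8 + 4 \frac{3}{F} = 8 + \frac{12}{F}$)
$p{\left(w,v \right)} = 160 + \frac{240}{w \left(4 + w\right)}$ ($p{\left(w,v \right)} = \left(8 + \frac{12}{w \left(4 + w\right)}\right) 20 = 160 + \frac{240}{w \left(4 + w\right)}$)
$\frac{1}{p{\left(532,-908 \right)} + \left(264092 - 403756\right) \left(-13905 + 474750\right)} = \frac{1}{\frac{80 \left(3 + 2 \cdot 532 \left(4 + 532\right)\right)}{532 \left(4 + 532\right)} + \left(264092 - 403756\right) \left(-13905 + 474750\right)} = \frac{1}{80 \cdot \frac{1}{532} \cdot \frac{1}{536} \left(3 + 2 \cdot 532 \cdot 536\right) - 64363456080} = \frac{1}{80 \cdot \frac{1}{532} \cdot \frac{1}{536} \left(3 + 570304\right) - 64363456080} = \frac{1}{80 \cdot \frac{1}{532} \cdot \frac{1}{536} \cdot 570307 - 64363456080} = \frac{1}{\frac{2851535}{17822} - 64363456080} = \frac{1}{- \frac{1147085511406225}{17822}} = - \frac{17822}{1147085511406225}$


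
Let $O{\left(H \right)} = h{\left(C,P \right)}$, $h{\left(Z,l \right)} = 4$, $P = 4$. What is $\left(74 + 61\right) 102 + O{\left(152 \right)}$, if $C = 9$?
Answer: $13774$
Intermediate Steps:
$O{\left(H \right)} = 4$
$\left(74 + 61\right) 102 + O{\left(152 \right)} = \left(74 + 61\right) 102 + 4 = 135 \cdot 102 + 4 = 13770 + 4 = 13774$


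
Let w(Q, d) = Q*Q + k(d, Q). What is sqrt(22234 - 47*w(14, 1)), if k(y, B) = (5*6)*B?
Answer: I*sqrt(6718) ≈ 81.963*I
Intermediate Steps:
k(y, B) = 30*B
w(Q, d) = Q**2 + 30*Q (w(Q, d) = Q*Q + 30*Q = Q**2 + 30*Q)
sqrt(22234 - 47*w(14, 1)) = sqrt(22234 - 658*(30 + 14)) = sqrt(22234 - 658*44) = sqrt(22234 - 47*616) = sqrt(22234 - 28952) = sqrt(-6718) = I*sqrt(6718)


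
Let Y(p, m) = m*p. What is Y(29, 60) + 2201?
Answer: 3941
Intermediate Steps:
Y(29, 60) + 2201 = 60*29 + 2201 = 1740 + 2201 = 3941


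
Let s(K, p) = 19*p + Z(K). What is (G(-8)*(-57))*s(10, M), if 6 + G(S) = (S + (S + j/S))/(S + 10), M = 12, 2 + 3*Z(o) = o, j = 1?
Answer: 739575/4 ≈ 1.8489e+5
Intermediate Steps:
Z(o) = -⅔ + o/3
G(S) = -6 + (1/S + 2*S)/(10 + S) (G(S) = -6 + (S + (S + 1/S))/(S + 10) = -6 + (S + (S + 1/S))/(10 + S) = -6 + (1/S + 2*S)/(10 + S))
s(K, p) = -⅔ + 19*p + K/3 (s(K, p) = 19*p + (-⅔ + K/3) = -⅔ + 19*p + K/3)
(G(-8)*(-57))*s(10, M) = (((1 - 60*(-8) - 4*(-8)²)/((-8)*(10 - 8)))*(-57))*(-⅔ + 19*12 + (⅓)*10) = (-⅛*(1 + 480 - 4*64)/2*(-57))*(-⅔ + 228 + 10/3) = (-⅛*½*(1 + 480 - 256)*(-57))*(692/3) = (-⅛*½*225*(-57))*(692/3) = -225/16*(-57)*(692/3) = (12825/16)*(692/3) = 739575/4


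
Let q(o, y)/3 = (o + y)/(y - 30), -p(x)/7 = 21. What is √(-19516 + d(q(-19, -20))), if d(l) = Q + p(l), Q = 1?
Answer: I*√19662 ≈ 140.22*I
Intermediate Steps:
p(x) = -147 (p(x) = -7*21 = -147)
q(o, y) = 3*(o + y)/(-30 + y) (q(o, y) = 3*((o + y)/(y - 30)) = 3*((o + y)/(-30 + y)) = 3*(o + y)/(-30 + y))
d(l) = -146 (d(l) = 1 - 147 = -146)
√(-19516 + d(q(-19, -20))) = √(-19516 - 146) = √(-19662) = I*√19662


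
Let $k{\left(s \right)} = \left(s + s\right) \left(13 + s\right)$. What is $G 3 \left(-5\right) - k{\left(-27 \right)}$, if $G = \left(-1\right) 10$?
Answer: $-606$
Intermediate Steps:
$G = -10$
$k{\left(s \right)} = 2 s \left(13 + s\right)$
$G 3 \left(-5\right) - k{\left(-27 \right)} = \left(-10\right) 3 \left(-5\right) - 2 \left(-27\right) \left(13 - 27\right) = \left(-30\right) \left(-5\right) - 2 \left(-27\right) \left(-14\right) = 150 - 756 = -606$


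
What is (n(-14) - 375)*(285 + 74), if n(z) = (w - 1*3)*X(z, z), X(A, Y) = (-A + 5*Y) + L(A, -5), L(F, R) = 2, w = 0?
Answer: -76467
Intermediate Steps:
X(A, Y) = 2 - A + 5*Y (X(A, Y) = (-A + 5*Y) + 2 = 2 - A + 5*Y)
n(z) = -6 - 12*z (n(z) = (0 - 1*3)*(2 - z + 5*z) = (0 - 3)*(2 + 4*z) = -3*(2 + 4*z) = -6 - 12*z)
(n(-14) - 375)*(285 + 74) = ((-6 - 12*(-14)) - 375)*(285 + 74) = ((-6 + 168) - 375)*359 = (162 - 375)*359 = -213*359 = -76467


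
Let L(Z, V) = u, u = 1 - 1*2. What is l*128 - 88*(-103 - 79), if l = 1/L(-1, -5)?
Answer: 15888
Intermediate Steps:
u = -1 (u = 1 - 2 = -1)
L(Z, V) = -1
l = -1 (l = 1/(-1) = -1)
l*128 - 88*(-103 - 79) = -1*128 - 88*(-103 - 79) = -128 - 88*(-182) = -128 - 1*(-16016) = -128 + 16016 = 15888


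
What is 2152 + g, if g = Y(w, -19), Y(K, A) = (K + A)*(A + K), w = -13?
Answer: 3176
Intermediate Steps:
Y(K, A) = (A + K)² (Y(K, A) = (A + K)*(A + K) = (A + K)²)
g = 1024 (g = (-19 - 13)² = (-32)² = 1024)
2152 + g = 2152 + 1024 = 3176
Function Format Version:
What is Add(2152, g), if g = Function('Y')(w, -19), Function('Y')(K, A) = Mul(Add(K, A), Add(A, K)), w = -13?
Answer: 3176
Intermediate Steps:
Function('Y')(K, A) = Pow(Add(A, K), 2) (Function('Y')(K, A) = Mul(Add(A, K), Add(A, K)) = Pow(Add(A, K), 2))
g = 1024 (g = Pow(Add(-19, -13), 2) = Pow(-32, 2) = 1024)
Add(2152, g) = Add(2152, 1024) = 3176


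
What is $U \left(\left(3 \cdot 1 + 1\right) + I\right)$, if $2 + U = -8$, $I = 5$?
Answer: $-90$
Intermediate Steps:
$U = -10$ ($U = -2 - 8 = -10$)
$U \left(\left(3 \cdot 1 + 1\right) + I\right) = - 10 \left(\left(3 \cdot 1 + 1\right) + 5\right) = - 10 \left(\left(3 + 1\right) + 5\right) = - 10 \left(4 + 5\right) = \left(-10\right) 9 = -90$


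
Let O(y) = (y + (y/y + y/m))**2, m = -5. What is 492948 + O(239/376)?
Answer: 108892715881/220900 ≈ 4.9295e+5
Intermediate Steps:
O(y) = (1 + 4*y/5)**2 (O(y) = (y + (y/y + y/(-5)))**2 = (y + (1 + y*(-1/5)))**2 = (y + (1 - y/5))**2 = (1 + 4*y/5)**2)
492948 + O(239/376) = 492948 + (5 + 4*(239/376))**2/25 = 492948 + (5 + 239/94)**2/25 = 492948 + (709/94)**2/25 = 492948 + (1/25)*(502681/8836) = 492948 + 502681/220900 = 108892715881/220900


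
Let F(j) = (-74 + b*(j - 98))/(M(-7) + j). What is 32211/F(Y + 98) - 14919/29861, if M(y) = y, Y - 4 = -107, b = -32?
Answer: -643905615/5345119 ≈ -120.47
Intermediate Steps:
Y = -103 (Y = 4 - 107 = -103)
F(j) = (3062 - 32*j)/(-7 + j) (F(j) = (-74 - 32*(j - 98))/(-7 + j) = (-74 - 32*(-98 + j))/(-7 + j) = (-74 + (3136 - 32*j))/(-7 + j) = (3062 - 32*j)/(-7 + j))
32211/F(Y + 98) - 14919/29861 = 32211/((2*(1531 - 16*(-103 + 98))/(-7 + (-103 + 98)))) - 14919/29861 = 32211/((2*(1531 - 16*(-5))/(-7 - 5))) - 14919*1/29861 = 32211/((2*(1531 + 80)/(-12))) - 14919/29861 = 32211/((2*(-1/12)*1611)) - 14919/29861 = 32211/(-537/2) - 14919/29861 = 32211*(-2/537) - 14919/29861 = -21474/179 - 14919/29861 = -643905615/5345119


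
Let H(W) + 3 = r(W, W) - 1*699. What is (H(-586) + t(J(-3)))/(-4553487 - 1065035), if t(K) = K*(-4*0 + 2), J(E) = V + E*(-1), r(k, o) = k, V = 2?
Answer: 639/2809261 ≈ 0.00022746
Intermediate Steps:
J(E) = 2 - E (J(E) = 2 + E*(-1) = 2 - E)
t(K) = 2*K (t(K) = K*(0 + 2) = K*2 = 2*K)
H(W) = -702 + W (H(W) = -3 + (W - 1*699) = -3 + (W - 699) = -3 + (-699 + W) = -702 + W)
(H(-586) + t(J(-3)))/(-4553487 - 1065035) = ((-702 - 586) + 2*(2 - 1*(-3)))/(-4553487 - 1065035) = (-1288 + 2*(2 + 3))/(-5618522) = (-1288 + 2*5)*(-1/5618522) = (-1288 + 10)*(-1/5618522) = -1278*(-1/5618522) = 639/2809261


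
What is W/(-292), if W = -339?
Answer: 339/292 ≈ 1.1610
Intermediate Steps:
W/(-292) = -339/(-292) = -339*(-1/292) = 339/292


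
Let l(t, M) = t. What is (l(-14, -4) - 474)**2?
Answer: 238144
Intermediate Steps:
(l(-14, -4) - 474)**2 = (-14 - 474)**2 = (-488)**2 = 238144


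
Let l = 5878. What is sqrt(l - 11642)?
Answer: 2*I*sqrt(1441) ≈ 75.921*I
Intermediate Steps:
sqrt(l - 11642) = sqrt(5878 - 11642) = sqrt(-5764) = 2*I*sqrt(1441)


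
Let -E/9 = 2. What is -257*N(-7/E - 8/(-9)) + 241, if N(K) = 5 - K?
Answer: -12881/18 ≈ -715.61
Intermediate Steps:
E = -18 (E = -9*2 = -18)
-257*N(-7/E - 8/(-9)) + 241 = -257*(5 - (-7/(-18) - 8/(-9))) + 241 = -257*(5 - (-7*(-1/18) - 8*(-⅑))) + 241 = -257*(5 - (7/18 + 8/9)) + 241 = -257*(5 - 1*23/18) + 241 = -257*(5 - 23/18) + 241 = -257*67/18 + 241 = -17219/18 + 241 = -12881/18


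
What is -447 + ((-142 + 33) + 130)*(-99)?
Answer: -2526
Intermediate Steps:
-447 + ((-142 + 33) + 130)*(-99) = -447 + (-109 + 130)*(-99) = -447 + 21*(-99) = -447 - 2079 = -2526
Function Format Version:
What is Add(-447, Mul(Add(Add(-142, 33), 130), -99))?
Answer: -2526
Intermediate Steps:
Add(-447, Mul(Add(Add(-142, 33), 130), -99)) = Add(-447, Mul(Add(-109, 130), -99)) = Add(-447, Mul(21, -99)) = Add(-447, -2079) = -2526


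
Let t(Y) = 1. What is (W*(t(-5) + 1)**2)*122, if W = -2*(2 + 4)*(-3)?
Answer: 17568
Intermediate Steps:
W = 36 (W = -2*6*(-3) = -12*(-3) = 36)
(W*(t(-5) + 1)**2)*122 = (36*(1 + 1)**2)*122 = (36*2**2)*122 = (36*4)*122 = 144*122 = 17568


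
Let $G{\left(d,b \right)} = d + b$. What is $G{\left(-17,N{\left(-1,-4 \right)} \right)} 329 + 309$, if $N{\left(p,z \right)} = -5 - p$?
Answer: $-6600$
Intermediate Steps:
$G{\left(d,b \right)} = b + d$
$G{\left(-17,N{\left(-1,-4 \right)} \right)} 329 + 309 = \left(\left(-5 - -1\right) - 17\right) 329 + 309 = \left(\left(-5 + 1\right) - 17\right) 329 + 309 = \left(-4 - 17\right) 329 + 309 = \left(-21\right) 329 + 309 = -6909 + 309 = -6600$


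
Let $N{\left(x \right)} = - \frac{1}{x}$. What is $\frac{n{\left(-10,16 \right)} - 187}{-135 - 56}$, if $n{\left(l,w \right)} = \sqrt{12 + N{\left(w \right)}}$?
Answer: $\frac{187}{191} - \frac{\sqrt{191}}{764} \approx 0.96097$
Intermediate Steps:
$n{\left(l,w \right)} = \sqrt{12 - \frac{1}{w}}$
$\frac{n{\left(-10,16 \right)} - 187}{-135 - 56} = \frac{\sqrt{12 - \frac{1}{16}} - 187}{-135 - 56} = \frac{\sqrt{12 - \frac{1}{16}} - 187}{-191} = \left(\sqrt{12 - \frac{1}{16}} - 187\right) \left(- \frac{1}{191}\right) = \left(\sqrt{\frac{191}{16}} - 187\right) \left(- \frac{1}{191}\right) = \left(\frac{\sqrt{191}}{4} - 187\right) \left(- \frac{1}{191}\right) = \left(-187 + \frac{\sqrt{191}}{4}\right) \left(- \frac{1}{191}\right) = \frac{187}{191} - \frac{\sqrt{191}}{764}$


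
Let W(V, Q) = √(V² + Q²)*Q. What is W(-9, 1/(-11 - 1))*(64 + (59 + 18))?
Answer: -47*√11665/48 ≈ -105.75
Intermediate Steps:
W(V, Q) = Q*√(Q² + V²) (W(V, Q) = √(Q² + V²)*Q = Q*√(Q² + V²))
W(-9, 1/(-11 - 1))*(64 + (59 + 18)) = (√((1/(-11 - 1))² + (-9)²)/(-11 - 1))*(64 + (59 + 18)) = (√((1/(-12))² + 81)/(-12))*(64 + 77) = -√((-1/12)² + 81)/12*141 = -√(1/144 + 81)/12*141 = -√11665/144*141 = -47*√11665/48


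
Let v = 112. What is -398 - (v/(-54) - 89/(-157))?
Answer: -1680733/4239 ≈ -396.49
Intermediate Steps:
-398 - (v/(-54) - 89/(-157)) = -398 - (112/(-54) - 89/(-157)) = -398 - (112*(-1/54) - 89*(-1/157)) = -398 - (-56/27 + 89/157) = -398 - 1*(-6389/4239) = -398 + 6389/4239 = -1680733/4239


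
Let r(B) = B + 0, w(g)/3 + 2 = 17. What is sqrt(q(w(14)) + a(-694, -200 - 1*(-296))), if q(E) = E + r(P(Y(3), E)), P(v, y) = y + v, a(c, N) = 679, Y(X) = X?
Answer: 2*sqrt(193) ≈ 27.785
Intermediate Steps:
P(v, y) = v + y
w(g) = 45 (w(g) = -6 + 3*17 = -6 + 51 = 45)
r(B) = B
q(E) = 3 + 2*E (q(E) = E + (3 + E) = 3 + 2*E)
sqrt(q(w(14)) + a(-694, -200 - 1*(-296))) = sqrt((3 + 2*45) + 679) = sqrt((3 + 90) + 679) = sqrt(93 + 679) = sqrt(772) = 2*sqrt(193)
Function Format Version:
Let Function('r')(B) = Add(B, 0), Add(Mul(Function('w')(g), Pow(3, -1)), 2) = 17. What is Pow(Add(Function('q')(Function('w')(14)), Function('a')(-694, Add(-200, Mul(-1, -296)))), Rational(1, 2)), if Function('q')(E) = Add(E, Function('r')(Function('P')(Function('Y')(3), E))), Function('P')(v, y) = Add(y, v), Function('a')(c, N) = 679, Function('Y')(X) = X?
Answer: Mul(2, Pow(193, Rational(1, 2))) ≈ 27.785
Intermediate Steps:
Function('P')(v, y) = Add(v, y)
Function('w')(g) = 45 (Function('w')(g) = Add(-6, Mul(3, 17)) = Add(-6, 51) = 45)
Function('r')(B) = B
Function('q')(E) = Add(3, Mul(2, E)) (Function('q')(E) = Add(E, Add(3, E)) = Add(3, Mul(2, E)))
Pow(Add(Function('q')(Function('w')(14)), Function('a')(-694, Add(-200, Mul(-1, -296)))), Rational(1, 2)) = Pow(Add(Add(3, Mul(2, 45)), 679), Rational(1, 2)) = Pow(Add(Add(3, 90), 679), Rational(1, 2)) = Pow(Add(93, 679), Rational(1, 2)) = Pow(772, Rational(1, 2)) = Mul(2, Pow(193, Rational(1, 2)))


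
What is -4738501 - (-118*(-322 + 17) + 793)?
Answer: -4775284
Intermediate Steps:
-4738501 - (-118*(-322 + 17) + 793) = -4738501 - (-118*(-305) + 793) = -4738501 - (35990 + 793) = -4738501 - 1*36783 = -4738501 - 36783 = -4775284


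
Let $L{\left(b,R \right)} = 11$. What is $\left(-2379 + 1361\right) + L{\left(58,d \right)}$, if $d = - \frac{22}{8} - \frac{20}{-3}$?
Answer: $-1007$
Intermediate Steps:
$d = \frac{47}{12}$ ($d = \left(-22\right) \frac{1}{8} - - \frac{20}{3} = - \frac{11}{4} + \frac{20}{3} = \frac{47}{12} \approx 3.9167$)
$\left(-2379 + 1361\right) + L{\left(58,d \right)} = \left(-2379 + 1361\right) + 11 = -1018 + 11 = -1007$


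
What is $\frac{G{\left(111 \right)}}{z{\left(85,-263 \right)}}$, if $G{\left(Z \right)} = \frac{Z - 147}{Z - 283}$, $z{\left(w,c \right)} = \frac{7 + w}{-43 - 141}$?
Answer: $- \frac{18}{43} \approx -0.4186$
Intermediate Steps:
$z{\left(w,c \right)} = - \frac{7}{184} - \frac{w}{184}$ ($z{\left(w,c \right)} = \frac{7 + w}{-184} = \left(7 + w\right) \left(- \frac{1}{184}\right) = - \frac{7}{184} - \frac{w}{184}$)
$G{\left(Z \right)} = \frac{-147 + Z}{-283 + Z}$
$\frac{G{\left(111 \right)}}{z{\left(85,-263 \right)}} = \frac{\frac{1}{-283 + 111} \left(-147 + 111\right)}{- \frac{7}{184} - \frac{85}{184}} = \frac{\frac{1}{-172} \left(-36\right)}{- \frac{7}{184} - \frac{85}{184}} = \frac{\left(- \frac{1}{172}\right) \left(-36\right)}{- \frac{1}{2}} = \frac{9}{43} \left(-2\right) = - \frac{18}{43}$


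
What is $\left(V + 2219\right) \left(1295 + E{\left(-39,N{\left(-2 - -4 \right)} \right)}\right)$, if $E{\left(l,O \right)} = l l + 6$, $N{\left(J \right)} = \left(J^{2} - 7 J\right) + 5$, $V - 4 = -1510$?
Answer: $2012086$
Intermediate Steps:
$V = -1506$ ($V = 4 - 1510 = -1506$)
$N{\left(J \right)} = 5 + J^{2} - 7 J$
$E{\left(l,O \right)} = 6 + l^{2}$ ($E{\left(l,O \right)} = l^{2} + 6 = 6 + l^{2}$)
$\left(V + 2219\right) \left(1295 + E{\left(-39,N{\left(-2 - -4 \right)} \right)}\right) = \left(-1506 + 2219\right) \left(1295 + \left(6 + \left(-39\right)^{2}\right)\right) = 713 \left(1295 + \left(6 + 1521\right)\right) = 713 \left(1295 + 1527\right) = 713 \cdot 2822 = 2012086$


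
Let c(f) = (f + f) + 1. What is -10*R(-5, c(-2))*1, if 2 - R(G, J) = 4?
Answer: 20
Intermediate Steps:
c(f) = 1 + 2*f (c(f) = 2*f + 1 = 1 + 2*f)
R(G, J) = -2 (R(G, J) = 2 - 1*4 = 2 - 4 = -2)
-10*R(-5, c(-2))*1 = -10*(-2)*1 = 20*1 = 20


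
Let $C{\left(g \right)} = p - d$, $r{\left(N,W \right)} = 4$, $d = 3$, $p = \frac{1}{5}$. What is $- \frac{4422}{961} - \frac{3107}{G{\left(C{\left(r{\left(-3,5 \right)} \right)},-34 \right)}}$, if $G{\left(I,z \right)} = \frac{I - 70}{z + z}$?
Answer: $- \frac{19553669}{6727} \approx -2906.7$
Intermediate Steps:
$p = \frac{1}{5} \approx 0.2$
$C{\left(g \right)} = - \frac{14}{5}$ ($C{\left(g \right)} = \frac{1}{5} - 3 = - \frac{14}{5}$)
$G{\left(I,z \right)} = \frac{-70 + I}{2 z}$
$- \frac{4422}{961} - \frac{3107}{G{\left(C{\left(r{\left(-3,5 \right)} \right)},-34 \right)}} = - \frac{4422}{961} - \frac{3107}{\frac{1}{2} \frac{1}{-34} \left(-70 - \frac{14}{5}\right)} = \left(-4422\right) \frac{1}{961} - \frac{3107}{\frac{1}{2} \left(- \frac{1}{34}\right) \left(- \frac{364}{5}\right)} = - \frac{4422}{961} - \frac{3107}{\frac{91}{85}} = - \frac{4422}{961} - \frac{20315}{7} = - \frac{19553669}{6727}$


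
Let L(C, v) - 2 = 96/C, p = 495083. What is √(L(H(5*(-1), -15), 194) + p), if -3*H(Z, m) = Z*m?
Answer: √12377029/5 ≈ 703.62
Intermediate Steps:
H(Z, m) = -Z*m/3
L(C, v) = 2 + 96/C
√(L(H(5*(-1), -15), 194) + p) = √((2 + 96/((-⅓*5*(-1)*(-15)))) + 495083) = √((2 + 96/((-⅓*(-5)*(-15)))) + 495083) = √((2 + 96/(-25)) + 495083) = √((2 + 96*(-1/25)) + 495083) = √((2 - 96/25) + 495083) = √(-46/25 + 495083) = √(12377029/25) = √12377029/5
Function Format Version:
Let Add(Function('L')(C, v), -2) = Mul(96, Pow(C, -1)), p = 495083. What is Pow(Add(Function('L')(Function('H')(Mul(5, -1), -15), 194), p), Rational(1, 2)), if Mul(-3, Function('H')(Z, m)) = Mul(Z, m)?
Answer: Mul(Rational(1, 5), Pow(12377029, Rational(1, 2))) ≈ 703.62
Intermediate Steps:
Function('H')(Z, m) = Mul(Rational(-1, 3), Z, m) (Function('H')(Z, m) = Mul(Rational(-1, 3), Mul(Z, m)) = Mul(Rational(-1, 3), Z, m))
Function('L')(C, v) = Add(2, Mul(96, Pow(C, -1)))
Pow(Add(Function('L')(Function('H')(Mul(5, -1), -15), 194), p), Rational(1, 2)) = Pow(Add(Add(2, Mul(96, Pow(Mul(Rational(-1, 3), Mul(5, -1), -15), -1))), 495083), Rational(1, 2)) = Pow(Add(Add(2, Mul(96, Pow(Mul(Rational(-1, 3), -5, -15), -1))), 495083), Rational(1, 2)) = Pow(Add(Add(2, Mul(96, Pow(-25, -1))), 495083), Rational(1, 2)) = Pow(Add(Add(2, Mul(96, Rational(-1, 25))), 495083), Rational(1, 2)) = Pow(Add(Add(2, Rational(-96, 25)), 495083), Rational(1, 2)) = Pow(Add(Rational(-46, 25), 495083), Rational(1, 2)) = Pow(Rational(12377029, 25), Rational(1, 2)) = Mul(Rational(1, 5), Pow(12377029, Rational(1, 2)))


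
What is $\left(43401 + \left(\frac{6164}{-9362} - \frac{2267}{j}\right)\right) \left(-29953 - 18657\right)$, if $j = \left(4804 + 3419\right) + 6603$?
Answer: $- \frac{73206539820208835}{34700253} \approx -2.1097 \cdot 10^{9}$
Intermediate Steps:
$j = 14826$ ($j = 8223 + 6603 = 14826$)
$\left(43401 + \left(\frac{6164}{-9362} - \frac{2267}{j}\right)\right) \left(-29953 - 18657\right) = \left(43401 + \left(\frac{6164}{-9362} - \frac{2267}{14826}\right)\right) \left(-29953 - 18657\right) = \left(43401 + \left(6164 \left(- \frac{1}{9362}\right) - \frac{2267}{14826}\right)\right) \left(-48610\right) = \left(43401 - \frac{56305559}{69400506}\right) \left(-48610\right) = \frac{3011995055347}{69400506} \left(-48610\right) = - \frac{73206539820208835}{34700253}$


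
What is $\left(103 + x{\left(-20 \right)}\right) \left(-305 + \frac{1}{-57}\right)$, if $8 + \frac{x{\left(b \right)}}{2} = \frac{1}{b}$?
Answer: $- \frac{7554217}{285} \approx -26506.0$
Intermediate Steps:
$x{\left(b \right)} = -16 + \frac{2}{b}$
$\left(103 + x{\left(-20 \right)}\right) \left(-305 + \frac{1}{-57}\right) = \left(103 - \left(16 - \frac{2}{-20}\right)\right) \left(-305 + \frac{1}{-57}\right) = \left(103 + \left(-16 + 2 \left(- \frac{1}{20}\right)\right)\right) \left(-305 - \frac{1}{57}\right) = \left(103 - \frac{161}{10}\right) \left(- \frac{17386}{57}\right) = \frac{869}{10} \left(- \frac{17386}{57}\right) = - \frac{7554217}{285}$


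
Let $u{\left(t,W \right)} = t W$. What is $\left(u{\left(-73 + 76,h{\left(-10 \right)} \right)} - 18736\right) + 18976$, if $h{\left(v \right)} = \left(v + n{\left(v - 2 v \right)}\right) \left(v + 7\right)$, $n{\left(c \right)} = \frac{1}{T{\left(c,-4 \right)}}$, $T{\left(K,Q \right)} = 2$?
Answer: $\frac{651}{2} \approx 325.5$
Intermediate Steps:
$n{\left(c \right)} = \frac{1}{2}$
$h{\left(v \right)} = \left(\frac{1}{2} + v\right) \left(7 + v\right)$ ($h{\left(v \right)} = \left(v + \frac{1}{2}\right) \left(v + 7\right) = \left(\frac{1}{2} + v\right) \left(7 + v\right)$)
$u{\left(t,W \right)} = W t$
$\left(u{\left(-73 + 76,h{\left(-10 \right)} \right)} - 18736\right) + 18976 = \left(\left(\frac{7}{2} + \left(-10\right)^{2} + \frac{15}{2} \left(-10\right)\right) \left(-73 + 76\right) - 18736\right) + 18976 = \left(\left(\frac{7}{2} + 100 - 75\right) 3 - 18736\right) + 18976 = \left(\frac{57}{2} \cdot 3 - 18736\right) + 18976 = \left(\frac{171}{2} - 18736\right) + 18976 = - \frac{37301}{2} + 18976 = \frac{651}{2}$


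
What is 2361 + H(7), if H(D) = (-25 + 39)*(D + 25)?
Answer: 2809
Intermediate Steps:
H(D) = 350 + 14*D (H(D) = 14*(25 + D) = 350 + 14*D)
2361 + H(7) = 2361 + (350 + 14*7) = 2361 + (350 + 98) = 2361 + 448 = 2809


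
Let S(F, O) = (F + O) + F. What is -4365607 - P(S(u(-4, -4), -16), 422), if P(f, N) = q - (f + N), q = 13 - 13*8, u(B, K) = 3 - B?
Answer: -4365096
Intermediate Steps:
S(F, O) = O + 2*F
q = -91 (q = 13 - 104 = -91)
P(f, N) = -91 - N - f (P(f, N) = -91 - (f + N) = -91 - (N + f) = -91 + (-N - f) = -91 - N - f)
-4365607 - P(S(u(-4, -4), -16), 422) = -4365607 - (-91 - 1*422 - (-16 + 2*(3 - 1*(-4)))) = -4365607 - (-91 - 422 - (-16 + 2*(3 + 4))) = -4365607 - (-91 - 422 - (-16 + 2*7)) = -4365607 - (-91 - 422 - (-16 + 14)) = -4365607 - (-91 - 422 - 1*(-2)) = -4365607 - (-91 - 422 + 2) = -4365607 - 1*(-511) = -4365607 + 511 = -4365096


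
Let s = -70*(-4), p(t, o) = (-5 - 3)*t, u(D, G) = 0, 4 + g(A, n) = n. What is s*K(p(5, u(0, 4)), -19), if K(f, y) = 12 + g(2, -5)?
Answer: 840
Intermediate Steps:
g(A, n) = -4 + n
p(t, o) = -8*t
K(f, y) = 3 (K(f, y) = 12 + (-4 - 5) = 12 - 9 = 3)
s = 280
s*K(p(5, u(0, 4)), -19) = 280*3 = 840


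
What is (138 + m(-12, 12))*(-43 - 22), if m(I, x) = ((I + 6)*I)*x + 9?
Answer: -65715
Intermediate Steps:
m(I, x) = 9 + I*x*(6 + I) (m(I, x) = ((6 + I)*I)*x + 9 = (I*(6 + I))*x + 9 = I*x*(6 + I) + 9 = 9 + I*x*(6 + I))
(138 + m(-12, 12))*(-43 - 22) = (138 + (9 + 12*(-12)² + 6*(-12)*12))*(-43 - 22) = (138 + (9 + 12*144 - 864))*(-65) = (138 + (9 + 1728 - 864))*(-65) = (138 + 873)*(-65) = 1011*(-65) = -65715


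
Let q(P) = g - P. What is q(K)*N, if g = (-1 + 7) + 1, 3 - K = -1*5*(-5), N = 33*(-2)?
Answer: -1914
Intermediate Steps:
N = -66
K = -22 (K = 3 - (-1*5)*(-5) = 3 - (-5)*(-5) = 3 - 1*25 = 3 - 25 = -22)
g = 7 (g = 6 + 1 = 7)
q(P) = 7 - P
q(K)*N = (7 - 1*(-22))*(-66) = (7 + 22)*(-66) = 29*(-66) = -1914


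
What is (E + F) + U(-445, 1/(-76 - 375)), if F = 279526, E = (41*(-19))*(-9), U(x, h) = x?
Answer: 286092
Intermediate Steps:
E = 7011 (E = -779*(-9) = 7011)
(E + F) + U(-445, 1/(-76 - 375)) = (7011 + 279526) - 445 = 286537 - 445 = 286092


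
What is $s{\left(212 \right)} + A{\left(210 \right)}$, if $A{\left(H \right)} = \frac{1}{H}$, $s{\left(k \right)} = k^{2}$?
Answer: $\frac{9438241}{210} \approx 44944.0$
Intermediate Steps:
$s{\left(212 \right)} + A{\left(210 \right)} = 212^{2} + \frac{1}{210} = 44944 + \frac{1}{210} = \frac{9438241}{210}$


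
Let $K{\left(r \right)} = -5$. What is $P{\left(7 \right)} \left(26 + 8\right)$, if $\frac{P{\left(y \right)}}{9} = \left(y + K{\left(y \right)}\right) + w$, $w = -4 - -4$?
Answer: $612$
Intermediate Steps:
$w = 0$ ($w = -4 + 4 = 0$)
$P{\left(y \right)} = -45 + 9 y$ ($P{\left(y \right)} = 9 \left(\left(y - 5\right) + 0\right) = 9 \left(\left(-5 + y\right) + 0\right) = 9 \left(-5 + y\right) = -45 + 9 y$)
$P{\left(7 \right)} \left(26 + 8\right) = \left(-45 + 9 \cdot 7\right) \left(26 + 8\right) = \left(-45 + 63\right) 34 = 18 \cdot 34 = 612$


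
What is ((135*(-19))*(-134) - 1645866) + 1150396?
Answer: -151760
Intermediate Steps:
((135*(-19))*(-134) - 1645866) + 1150396 = (-2565*(-134) - 1645866) + 1150396 = (343710 - 1645866) + 1150396 = -1302156 + 1150396 = -151760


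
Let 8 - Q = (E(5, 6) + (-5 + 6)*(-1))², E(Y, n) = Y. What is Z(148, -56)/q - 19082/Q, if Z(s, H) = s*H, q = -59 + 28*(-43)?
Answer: 12083435/5052 ≈ 2391.8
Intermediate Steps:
q = -1263 (q = -59 - 1204 = -1263)
Q = -8 (Q = 8 - (5 + (-5 + 6)*(-1))² = 8 - (5 + 1*(-1))² = 8 - (5 - 1)² = 8 - 1*4² = 8 - 1*16 = 8 - 16 = -8)
Z(s, H) = H*s
Z(148, -56)/q - 19082/Q = -56*148/(-1263) - 19082/(-8) = -8288*(-1/1263) - 19082*(-⅛) = 8288/1263 + 9541/4 = 12083435/5052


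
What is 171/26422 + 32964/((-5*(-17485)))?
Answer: 885924483/2309943350 ≈ 0.38353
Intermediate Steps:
171/26422 + 32964/((-5*(-17485))) = 171*(1/26422) + 32964/87425 = 171/26422 + 32964*(1/87425) = 171/26422 + 32964/87425 = 885924483/2309943350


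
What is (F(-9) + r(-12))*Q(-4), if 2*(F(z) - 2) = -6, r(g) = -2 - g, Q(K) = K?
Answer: -36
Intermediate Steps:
F(z) = -1 (F(z) = 2 + (½)*(-6) = 2 - 3 = -1)
(F(-9) + r(-12))*Q(-4) = (-1 + (-2 - 1*(-12)))*(-4) = (-1 + (-2 + 12))*(-4) = (-1 + 10)*(-4) = 9*(-4) = -36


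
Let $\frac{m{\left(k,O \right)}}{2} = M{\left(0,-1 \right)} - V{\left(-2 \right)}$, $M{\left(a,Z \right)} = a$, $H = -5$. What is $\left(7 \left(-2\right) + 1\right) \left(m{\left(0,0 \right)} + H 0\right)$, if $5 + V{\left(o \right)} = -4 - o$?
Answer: $-182$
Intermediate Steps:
$V{\left(o \right)} = -9 - o$ ($V{\left(o \right)} = -5 - \left(4 + o\right) = -9 - o$)
$m{\left(k,O \right)} = 14$ ($m{\left(k,O \right)} = 2 \left(0 - \left(-9 - -2\right)\right) = 2 \left(0 - \left(-9 + 2\right)\right) = 2 \left(0 - -7\right) = 2 \left(0 + 7\right) = 2 \cdot 7 = 14$)
$\left(7 \left(-2\right) + 1\right) \left(m{\left(0,0 \right)} + H 0\right) = \left(7 \left(-2\right) + 1\right) \left(14 - 0\right) = \left(-14 + 1\right) \left(14 + 0\right) = \left(-13\right) 14 = -182$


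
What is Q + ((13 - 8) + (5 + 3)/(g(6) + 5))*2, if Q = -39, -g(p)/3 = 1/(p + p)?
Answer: -487/19 ≈ -25.632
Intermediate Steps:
g(p) = -3/(2*p) (g(p) = -3/(p + p) = -3*1/(2*p) = -3/(2*p))
Q + ((13 - 8) + (5 + 3)/(g(6) + 5))*2 = -39 + ((13 - 8) + (5 + 3)/(-3/2/6 + 5))*2 = -39 + (5 + 8/(-3/2*⅙ + 5))*2 = -39 + (5 + 8/(-¼ + 5))*2 = -39 + (5 + 8/(19/4))*2 = -39 + (5 + 8*(4/19))*2 = -39 + (5 + 32/19)*2 = -39 + (127/19)*2 = -39 + 254/19 = -487/19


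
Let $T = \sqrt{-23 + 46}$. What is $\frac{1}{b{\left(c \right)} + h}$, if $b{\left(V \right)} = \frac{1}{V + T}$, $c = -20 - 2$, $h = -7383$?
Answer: $- \frac{3403585}{25128830482} + \frac{\sqrt{23}}{25128830482} \approx -0.00013545$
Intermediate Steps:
$T = \sqrt{23} \approx 4.7958$
$c = -22$ ($c = -20 - 2 = -22$)
$b{\left(V \right)} = \frac{1}{V + \sqrt{23}}$
$\frac{1}{b{\left(c \right)} + h} = \frac{1}{\frac{1}{-22 + \sqrt{23}} - 7383} = \frac{1}{-7383 + \frac{1}{-22 + \sqrt{23}}}$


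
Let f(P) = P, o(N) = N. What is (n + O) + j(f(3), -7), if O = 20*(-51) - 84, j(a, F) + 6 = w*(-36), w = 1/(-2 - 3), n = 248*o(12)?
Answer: 9366/5 ≈ 1873.2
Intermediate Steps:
n = 2976 (n = 248*12 = 2976)
w = -⅕ (w = 1/(-5) = -⅕ ≈ -0.20000)
j(a, F) = 6/5 (j(a, F) = -6 - ⅕*(-36) = -6 + 36/5 = 6/5)
O = -1104 (O = -1020 - 84 = -1104)
(n + O) + j(f(3), -7) = (2976 - 1104) + 6/5 = 1872 + 6/5 = 9366/5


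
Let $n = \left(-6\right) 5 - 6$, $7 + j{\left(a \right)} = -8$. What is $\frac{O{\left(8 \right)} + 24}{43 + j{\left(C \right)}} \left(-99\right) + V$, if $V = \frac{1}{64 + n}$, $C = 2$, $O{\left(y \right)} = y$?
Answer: $- \frac{3167}{28} \approx -113.11$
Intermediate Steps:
$j{\left(a \right)} = -15$ ($j{\left(a \right)} = -7 - 8 = -15$)
$n = -36$ ($n = -30 - 6 = -36$)
$V = \frac{1}{28}$ ($V = \frac{1}{64 - 36} = \frac{1}{28} \approx 0.035714$)
$\frac{O{\left(8 \right)} + 24}{43 + j{\left(C \right)}} \left(-99\right) + V = \frac{8 + 24}{43 - 15} \left(-99\right) + \frac{1}{28} = \frac{32}{28} \left(-99\right) + \frac{1}{28} = 32 \cdot \frac{1}{28} \left(-99\right) + \frac{1}{28} = \frac{8}{7} \left(-99\right) + \frac{1}{28} = - \frac{792}{7} + \frac{1}{28} = - \frac{3167}{28}$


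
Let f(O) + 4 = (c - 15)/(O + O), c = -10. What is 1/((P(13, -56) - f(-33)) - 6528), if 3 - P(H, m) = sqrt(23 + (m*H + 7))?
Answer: -28407126/185256669409 + 4356*I*sqrt(698)/185256669409 ≈ -0.00015334 + 6.2121e-7*I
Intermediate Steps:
P(H, m) = 3 - sqrt(30 + H*m) (P(H, m) = 3 - sqrt(23 + (m*H + 7)) = 3 - sqrt(23 + (H*m + 7)) = 3 - sqrt(23 + (7 + H*m)) = 3 - sqrt(30 + H*m))
f(O) = -4 - 25/(2*O) (f(O) = -4 + (-10 - 15)/(O + O) = -4 - 25*1/(2*O) = -4 - 25/(2*O))
1/((P(13, -56) - f(-33)) - 6528) = 1/(((3 - sqrt(30 + 13*(-56))) - (-4 - 25/2/(-33))) - 6528) = 1/(((3 - sqrt(30 - 728)) - (-4 - 25/2*(-1/33))) - 6528) = 1/(((3 - sqrt(-698)) - (-4 + 25/66)) - 6528) = 1/(((3 - I*sqrt(698)) - 1*(-239/66)) - 6528) = 1/(((3 - I*sqrt(698)) + 239/66) - 6528) = 1/((437/66 - I*sqrt(698)) - 6528) = 1/(-430411/66 - I*sqrt(698))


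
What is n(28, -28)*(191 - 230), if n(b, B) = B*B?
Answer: -30576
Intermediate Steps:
n(b, B) = B**2
n(28, -28)*(191 - 230) = (-28)**2*(191 - 230) = 784*(-39) = -30576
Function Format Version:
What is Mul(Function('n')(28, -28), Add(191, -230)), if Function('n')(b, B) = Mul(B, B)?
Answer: -30576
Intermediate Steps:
Function('n')(b, B) = Pow(B, 2)
Mul(Function('n')(28, -28), Add(191, -230)) = Mul(Pow(-28, 2), Add(191, -230)) = Mul(784, -39) = -30576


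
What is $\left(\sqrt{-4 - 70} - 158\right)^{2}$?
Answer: $\left(158 - i \sqrt{74}\right)^{2} \approx 24890.0 - 2718.3 i$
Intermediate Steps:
$\left(\sqrt{-4 - 70} - 158\right)^{2} = \left(\sqrt{-74} - 158\right)^{2} = \left(i \sqrt{74} - 158\right)^{2} = \left(-158 + i \sqrt{74}\right)^{2}$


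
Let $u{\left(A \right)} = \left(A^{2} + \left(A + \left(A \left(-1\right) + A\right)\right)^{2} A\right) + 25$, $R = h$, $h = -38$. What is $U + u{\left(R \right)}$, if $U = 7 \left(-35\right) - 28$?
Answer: $-53676$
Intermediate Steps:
$R = -38$
$u{\left(A \right)} = 25 + A^{2} + A^{3}$ ($u{\left(A \right)} = \left(A^{2} + \left(A + \left(- A + A\right)\right)^{2} A\right) + 25 = \left(A^{2} + \left(A + 0\right)^{2} A\right) + 25 = \left(A^{2} + A^{2} A\right) + 25 = \left(A^{2} + A^{3}\right) + 25 = 25 + A^{2} + A^{3}$)
$U = -273$ ($U = -245 - 28 = -273$)
$U + u{\left(R \right)} = -273 + \left(25 + \left(-38\right)^{2} + \left(-38\right)^{3}\right) = -273 + \left(25 + 1444 - 54872\right) = -273 - 53403 = -53676$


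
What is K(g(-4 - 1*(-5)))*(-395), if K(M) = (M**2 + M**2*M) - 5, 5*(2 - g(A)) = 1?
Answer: -40211/25 ≈ -1608.4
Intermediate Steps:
g(A) = 9/5 (g(A) = 2 - 1/5*1 = 2 - 1/5 = 9/5)
K(M) = -5 + M**2 + M**3 (K(M) = (M**2 + M**3) - 5 = -5 + M**2 + M**3)
K(g(-4 - 1*(-5)))*(-395) = (-5 + (9/5)**2 + (9/5)**3)*(-395) = (-5 + 81/25 + 729/125)*(-395) = (509/125)*(-395) = -40211/25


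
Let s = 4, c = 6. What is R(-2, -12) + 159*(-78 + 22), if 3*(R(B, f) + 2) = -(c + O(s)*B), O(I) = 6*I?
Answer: -8892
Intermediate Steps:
R(B, f) = -4 - 8*B (R(B, f) = -2 + (-(6 + (6*4)*B))/3 = -2 + (-(6 + 24*B))/3 = -2 + (-6 - 24*B)/3 = -2 + (-2 - 8*B) = -4 - 8*B)
R(-2, -12) + 159*(-78 + 22) = (-4 - 8*(-2)) + 159*(-78 + 22) = (-4 + 16) + 159*(-56) = 12 - 8904 = -8892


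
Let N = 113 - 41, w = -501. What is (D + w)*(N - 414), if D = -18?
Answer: 177498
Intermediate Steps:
N = 72
(D + w)*(N - 414) = (-18 - 501)*(72 - 414) = -519*(-342) = 177498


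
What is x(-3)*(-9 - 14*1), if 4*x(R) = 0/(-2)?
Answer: 0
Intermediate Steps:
x(R) = 0 (x(R) = (0/(-2))/4 = (0*(-½))/4 = (¼)*0 = 0)
x(-3)*(-9 - 14*1) = 0*(-9 - 14*1) = 0*(-9 - 14) = 0*(-23) = 0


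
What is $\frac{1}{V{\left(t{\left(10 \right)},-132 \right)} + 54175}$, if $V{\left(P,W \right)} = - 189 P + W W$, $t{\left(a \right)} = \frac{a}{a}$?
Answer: $\frac{1}{71410} \approx 1.4004 \cdot 10^{-5}$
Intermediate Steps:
$t{\left(a \right)} = 1$
$V{\left(P,W \right)} = W^{2} - 189 P$ ($V{\left(P,W \right)} = - 189 P + W^{2} = W^{2} - 189 P$)
$\frac{1}{V{\left(t{\left(10 \right)},-132 \right)} + 54175} = \frac{1}{\left(\left(-132\right)^{2} - 189\right) + 54175} = \frac{1}{\left(17424 - 189\right) + 54175} = \frac{1}{17235 + 54175} = \frac{1}{71410}$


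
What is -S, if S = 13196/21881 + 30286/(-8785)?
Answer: 546761106/192224585 ≈ 2.8444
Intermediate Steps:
S = -546761106/192224585 (S = 13196*(1/21881) + 30286*(-1/8785) = 13196/21881 - 30286/8785 = -546761106/192224585 ≈ -2.8444)
-S = -1*(-546761106/192224585) = 546761106/192224585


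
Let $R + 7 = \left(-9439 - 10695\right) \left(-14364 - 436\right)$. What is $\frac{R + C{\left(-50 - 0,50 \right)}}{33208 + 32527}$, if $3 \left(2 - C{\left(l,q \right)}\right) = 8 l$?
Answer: $\frac{178789997}{39441} \approx 4533.1$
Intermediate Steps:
$R = 297983193$ ($R = -7 + \left(-9439 - 10695\right) \left(-14364 - 436\right) = -7 - -297983200 = -7 + 297983200 = 297983193$)
$C{\left(l,q \right)} = 2 - \frac{8 l}{3}$
$\frac{R + C{\left(-50 - 0,50 \right)}}{33208 + 32527} = \frac{297983193 - \left(-2 + \frac{8 \left(-50 - 0\right)}{3}\right)}{33208 + 32527} = \frac{297983193 - \left(-2 + \frac{8 \left(-50 + 0\right)}{3}\right)}{65735} = \left(297983193 + \left(2 - - \frac{400}{3}\right)\right) \frac{1}{65735} = \left(297983193 + \left(2 + \frac{400}{3}\right)\right) \frac{1}{65735} = \left(297983193 + \frac{406}{3}\right) \frac{1}{65735} = \frac{893949985}{3} \cdot \frac{1}{65735} = \frac{178789997}{39441}$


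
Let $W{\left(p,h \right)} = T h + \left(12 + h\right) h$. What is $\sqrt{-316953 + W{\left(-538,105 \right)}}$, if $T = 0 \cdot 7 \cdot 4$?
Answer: $6 i \sqrt{8463} \approx 551.97 i$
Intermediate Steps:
$T = 0$ ($T = 0 \cdot 4 = 0$)
$W{\left(p,h \right)} = h \left(12 + h\right)$ ($W{\left(p,h \right)} = 0 h + \left(12 + h\right) h = 0 + h \left(12 + h\right) = h \left(12 + h\right)$)
$\sqrt{-316953 + W{\left(-538,105 \right)}} = \sqrt{-316953 + 105 \left(12 + 105\right)} = \sqrt{-316953 + 105 \cdot 117} = \sqrt{-316953 + 12285} = \sqrt{-304668} = 6 i \sqrt{8463}$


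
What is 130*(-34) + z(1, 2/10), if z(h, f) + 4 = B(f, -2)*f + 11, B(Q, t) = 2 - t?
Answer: -22061/5 ≈ -4412.2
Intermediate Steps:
z(h, f) = 7 + 4*f (z(h, f) = -4 + ((2 - 1*(-2))*f + 11) = -4 + ((2 + 2)*f + 11) = -4 + (4*f + 11) = -4 + (11 + 4*f) = 7 + 4*f)
130*(-34) + z(1, 2/10) = 130*(-34) + (7 + 4*(2/10)) = -4420 + (7 + 4*(2*(1/10))) = -4420 + (7 + 4*(1/5)) = -4420 + (7 + 4/5) = -4420 + 39/5 = -22061/5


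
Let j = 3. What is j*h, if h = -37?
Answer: -111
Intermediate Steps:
j*h = 3*(-37) = -111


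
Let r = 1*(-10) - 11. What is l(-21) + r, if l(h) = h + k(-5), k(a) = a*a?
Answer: -17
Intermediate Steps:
k(a) = a**2
l(h) = 25 + h (l(h) = h + (-5)**2 = h + 25 = 25 + h)
r = -21 (r = -10 - 11 = -21)
l(-21) + r = (25 - 21) - 21 = 4 - 21 = -17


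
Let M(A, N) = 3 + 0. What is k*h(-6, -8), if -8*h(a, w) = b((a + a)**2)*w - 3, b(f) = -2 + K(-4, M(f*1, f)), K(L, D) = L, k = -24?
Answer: 135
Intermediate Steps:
M(A, N) = 3
b(f) = -6 (b(f) = -2 - 4 = -6)
h(a, w) = 3/8 + 3*w/4 (h(a, w) = -(-6*w - 3)/8 = -(-3 - 6*w)/8 = 3/8 + 3*w/4)
k*h(-6, -8) = -24*(3/8 + (3/4)*(-8)) = -24*(3/8 - 6) = -24*(-45/8) = 135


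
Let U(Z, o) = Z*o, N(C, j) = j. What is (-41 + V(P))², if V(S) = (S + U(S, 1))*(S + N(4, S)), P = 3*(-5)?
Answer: 737881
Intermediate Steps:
P = -15
V(S) = 4*S² (V(S) = (S + S*1)*(S + S) = (S + S)*(2*S) = (2*S)*(2*S) = 4*S²)
(-41 + V(P))² = (-41 + 4*(-15)²)² = (-41 + 4*225)² = (-41 + 900)² = 859² = 737881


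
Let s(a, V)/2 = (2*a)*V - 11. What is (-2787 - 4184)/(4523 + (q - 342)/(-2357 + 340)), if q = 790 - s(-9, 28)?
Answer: -14060507/9121413 ≈ -1.5415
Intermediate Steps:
s(a, V) = -22 + 4*V*a (s(a, V) = 2*((2*a)*V - 11) = 2*(2*V*a - 11) = 2*(-11 + 2*V*a) = -22 + 4*V*a)
q = 1820 (q = 790 - (-22 + 4*28*(-9)) = 790 - (-22 - 1008) = 790 - 1*(-1030) = 790 + 1030 = 1820)
(-2787 - 4184)/(4523 + (q - 342)/(-2357 + 340)) = (-2787 - 4184)/(4523 + (1820 - 342)/(-2357 + 340)) = -6971/(4523 + 1478/(-2017)) = -6971/(4523 + 1478*(-1/2017)) = -6971/(4523 - 1478/2017) = -6971/9121413/2017 = -6971*2017/9121413 = -14060507/9121413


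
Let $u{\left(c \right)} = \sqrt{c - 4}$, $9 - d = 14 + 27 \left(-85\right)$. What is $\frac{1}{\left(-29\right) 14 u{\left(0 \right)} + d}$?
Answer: $\frac{1145}{2951722} + \frac{203 i}{1475861} \approx 0.00038791 + 0.00013755 i$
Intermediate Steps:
$d = 2290$ ($d = 9 - \left(14 + 27 \left(-85\right)\right) = 9 - \left(14 - 2295\right) = 9 - -2281 = 9 + 2281 = 2290$)
$u{\left(c \right)} = \sqrt{-4 + c}$
$\frac{1}{\left(-29\right) 14 u{\left(0 \right)} + d} = \frac{1}{\left(-29\right) 14 \sqrt{-4 + 0} + 2290} = \frac{1}{- 406 \sqrt{-4} + 2290} = \frac{1}{- 406 \cdot 2 i + 2290} = \frac{1}{- 812 i + 2290} = \frac{1}{2290 - 812 i} = \frac{2290 + 812 i}{5903444}$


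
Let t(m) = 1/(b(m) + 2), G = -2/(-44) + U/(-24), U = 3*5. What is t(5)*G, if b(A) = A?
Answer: -51/616 ≈ -0.082792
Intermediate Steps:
U = 15
G = -51/88 (G = -2/(-44) + 15/(-24) = -2*(-1/44) + 15*(-1/24) = 1/22 - 5/8 = -51/88 ≈ -0.57955)
t(m) = 1/(2 + m) (t(m) = 1/(m + 2) = 1/(2 + m))
t(5)*G = -51/88/(2 + 5) = -51/88/7 = (⅐)*(-51/88) = -51/616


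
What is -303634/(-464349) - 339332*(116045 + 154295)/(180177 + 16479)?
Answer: -295812512391439/634145951 ≈ -4.6647e+5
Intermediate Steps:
-303634/(-464349) - 339332*(116045 + 154295)/(180177 + 16479) = -303634*(-1/464349) - 339332/(196656/270340) = 303634/464349 - 339332/(196656*(1/270340)) = 303634/464349 - 339332/49164/67585 = 303634/464349 - 339332*67585/49164 = 303634/464349 - 5733438305/12291 = -295812512391439/634145951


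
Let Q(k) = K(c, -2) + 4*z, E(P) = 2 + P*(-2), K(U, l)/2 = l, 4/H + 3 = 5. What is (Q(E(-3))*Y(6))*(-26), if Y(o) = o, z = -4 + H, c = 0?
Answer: 1872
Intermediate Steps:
H = 2 (H = 4/(-3 + 5) = 4/2 = 4*(1/2) = 2)
K(U, l) = 2*l
z = -2 (z = -4 + 2 = -2)
E(P) = 2 - 2*P
Q(k) = -12 (Q(k) = 2*(-2) + 4*(-2) = -4 - 8 = -12)
(Q(E(-3))*Y(6))*(-26) = -12*6*(-26) = -72*(-26) = 1872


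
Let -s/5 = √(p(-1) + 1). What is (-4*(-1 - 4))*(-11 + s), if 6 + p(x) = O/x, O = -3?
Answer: -220 - 100*I*√2 ≈ -220.0 - 141.42*I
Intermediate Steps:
p(x) = -6 - 3/x
s = -5*I*√2 (s = -5*√((-6 - 3/(-1)) + 1) = -5*√((-6 - 3*(-1)) + 1) = -5*√((-6 + 3) + 1) = -5*√(-3 + 1) = -5*I*√2 ≈ -7.0711*I)
(-4*(-1 - 4))*(-11 + s) = (-4*(-1 - 4))*(-11 - 5*I*√2) = (-4*(-5))*(-11 - 5*I*√2) = 20*(-11 - 5*I*√2) = -220 - 100*I*√2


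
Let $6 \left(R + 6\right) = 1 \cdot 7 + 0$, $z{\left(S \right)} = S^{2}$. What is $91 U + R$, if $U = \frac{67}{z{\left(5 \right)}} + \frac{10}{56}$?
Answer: $\frac{76589}{300} \approx 255.3$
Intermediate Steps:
$R = - \frac{29}{6}$ ($R = -6 + \frac{1 \cdot 7 + 0}{6} = -6 + \frac{7 + 0}{6} = -6 + \frac{1}{6} \cdot 7 = -6 + \frac{7}{6} = - \frac{29}{6} \approx -4.8333$)
$U = \frac{2001}{700}$ ($U = \frac{67}{5^{2}} + \frac{10}{56} = \frac{67}{25} + 10 \cdot \frac{1}{56} = 67 \cdot \frac{1}{25} + \frac{5}{28} = \frac{67}{25} + \frac{5}{28} = \frac{2001}{700} \approx 2.8586$)
$91 U + R = 91 \cdot \frac{2001}{700} - \frac{29}{6} = \frac{26013}{100} - \frac{29}{6} = \frac{76589}{300}$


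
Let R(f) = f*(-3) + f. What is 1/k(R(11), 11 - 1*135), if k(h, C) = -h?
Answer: 1/22 ≈ 0.045455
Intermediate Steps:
R(f) = -2*f (R(f) = -3*f + f = -2*f)
1/k(R(11), 11 - 1*135) = 1/(-(-2)*11) = 1/(-1*(-22)) = 1/22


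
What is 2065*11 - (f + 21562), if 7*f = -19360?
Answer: 27431/7 ≈ 3918.7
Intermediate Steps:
f = -19360/7 (f = (⅐)*(-19360) = -19360/7 ≈ -2765.7)
2065*11 - (f + 21562) = 2065*11 - (-19360/7 + 21562) = 22715 - 1*131574/7 = 22715 - 131574/7 = 27431/7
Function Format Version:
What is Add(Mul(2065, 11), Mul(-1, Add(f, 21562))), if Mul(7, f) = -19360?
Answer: Rational(27431, 7) ≈ 3918.7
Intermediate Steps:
f = Rational(-19360, 7) (f = Mul(Rational(1, 7), -19360) = Rational(-19360, 7) ≈ -2765.7)
Add(Mul(2065, 11), Mul(-1, Add(f, 21562))) = Add(Mul(2065, 11), Mul(-1, Add(Rational(-19360, 7), 21562))) = Add(22715, Mul(-1, Rational(131574, 7))) = Add(22715, Rational(-131574, 7)) = Rational(27431, 7)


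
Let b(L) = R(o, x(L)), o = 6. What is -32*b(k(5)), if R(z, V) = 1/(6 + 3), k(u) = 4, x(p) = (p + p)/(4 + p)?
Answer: -32/9 ≈ -3.5556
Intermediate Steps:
x(p) = 2*p/(4 + p) (x(p) = (2*p)/(4 + p) = 2*p/(4 + p))
R(z, V) = ⅑ (R(z, V) = 1/9 = ⅑)
b(L) = ⅑
-32*b(k(5)) = -32*⅑ = -32/9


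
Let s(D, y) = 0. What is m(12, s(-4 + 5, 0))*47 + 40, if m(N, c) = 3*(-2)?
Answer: -242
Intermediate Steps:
m(N, c) = -6
m(12, s(-4 + 5, 0))*47 + 40 = -6*47 + 40 = -282 + 40 = -242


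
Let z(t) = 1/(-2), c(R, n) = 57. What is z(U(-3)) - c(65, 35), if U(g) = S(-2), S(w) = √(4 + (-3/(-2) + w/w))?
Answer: -115/2 ≈ -57.500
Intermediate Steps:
S(w) = √26/2 (S(w) = √(4 + (-3*(-½) + 1)) = √(4 + (3/2 + 1)) = √(4 + 5/2) = √(13/2) = √26/2)
U(g) = √26/2
z(t) = -½
z(U(-3)) - c(65, 35) = -½ - 1*57 = -½ - 57 = -115/2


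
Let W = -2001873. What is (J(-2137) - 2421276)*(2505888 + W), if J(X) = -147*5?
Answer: -1220729874165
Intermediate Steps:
J(X) = -735
(J(-2137) - 2421276)*(2505888 + W) = (-735 - 2421276)*(2505888 - 2001873) = -2422011*504015 = -1220729874165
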